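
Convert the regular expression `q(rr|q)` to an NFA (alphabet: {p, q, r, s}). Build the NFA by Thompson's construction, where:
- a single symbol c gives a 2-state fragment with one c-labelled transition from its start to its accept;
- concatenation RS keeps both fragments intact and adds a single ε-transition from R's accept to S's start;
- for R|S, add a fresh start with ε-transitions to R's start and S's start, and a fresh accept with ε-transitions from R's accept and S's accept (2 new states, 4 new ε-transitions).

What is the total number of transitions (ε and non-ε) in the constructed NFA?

10

Building bottom-up:
Each of the 4 symbol leaves contributes 1 transition (1 symbol, 0 ε).
  rr — 3 transitions (2 symbol, 1 ε)
  rr|q — 8 transitions (3 symbol, 5 ε)
  q(rr|q) — 10 transitions (4 symbol, 6 ε)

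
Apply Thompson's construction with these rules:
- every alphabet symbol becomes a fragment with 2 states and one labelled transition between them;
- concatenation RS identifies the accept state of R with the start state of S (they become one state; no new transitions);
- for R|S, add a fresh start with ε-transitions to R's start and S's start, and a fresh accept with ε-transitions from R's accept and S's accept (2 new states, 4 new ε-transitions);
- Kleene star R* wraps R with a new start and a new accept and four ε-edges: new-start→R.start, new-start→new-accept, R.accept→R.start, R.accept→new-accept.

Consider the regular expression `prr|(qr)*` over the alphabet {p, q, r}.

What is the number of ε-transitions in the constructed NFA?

8

Recursing over subexpressions:
Each of the 5 symbol leaves contributes 0 ε-transitions.
  prr : 0 ε-transitions
  qr : 0 ε-transitions
  (qr)* : 4 ε-transitions
  prr|(qr)* : 8 ε-transitions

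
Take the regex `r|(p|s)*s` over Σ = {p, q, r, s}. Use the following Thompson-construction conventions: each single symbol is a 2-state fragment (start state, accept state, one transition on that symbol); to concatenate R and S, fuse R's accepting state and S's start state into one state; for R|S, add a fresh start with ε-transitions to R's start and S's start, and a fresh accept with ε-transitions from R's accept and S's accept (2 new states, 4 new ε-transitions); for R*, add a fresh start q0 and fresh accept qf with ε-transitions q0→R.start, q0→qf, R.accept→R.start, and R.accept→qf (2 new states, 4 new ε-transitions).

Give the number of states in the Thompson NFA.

13

Bottom-up over the parse tree:
Each of the 4 symbol leaves contributes a 2-state fragment.
  p|s : 6 states
  (p|s)* : 8 states
  (p|s)*s : 9 states
  r|(p|s)*s : 13 states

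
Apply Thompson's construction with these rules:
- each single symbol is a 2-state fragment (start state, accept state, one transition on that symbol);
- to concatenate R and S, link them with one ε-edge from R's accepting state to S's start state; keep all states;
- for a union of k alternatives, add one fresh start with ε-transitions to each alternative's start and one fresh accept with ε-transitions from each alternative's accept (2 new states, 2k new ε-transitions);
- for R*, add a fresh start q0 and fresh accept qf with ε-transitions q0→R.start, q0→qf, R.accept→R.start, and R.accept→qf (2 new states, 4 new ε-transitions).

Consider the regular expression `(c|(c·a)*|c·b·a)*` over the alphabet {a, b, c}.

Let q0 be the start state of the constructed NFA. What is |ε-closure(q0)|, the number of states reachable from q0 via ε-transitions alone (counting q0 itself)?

Let C(F) = |ε-closure(F.start)| within fragment F, and note whether F accepts ε. Symbol fragments have C = 1 and do not accept ε. Then:
  c·a → |ε-closure| equals the left operand's closure size = 1 (its accept is not ε-reachable, so the closure stops there)
  (c·a)* → the star's fresh start ε-reaches both the body's start and the fresh accept: |ε-closure| = 2 + 1 = 3
  c·b·a → |ε-closure| equals the left operand's closure size = 1 (its accept is not ε-reachable, so the closure stops there)
  c|(c·a)*|c·b·a → new start ε-reaches every alternative's start; at least one alternative accepts ε, so the union's new accept is reached too: |ε-closure| = 1 + 1 + 3 + 1 + 1 = 7
  (c|(c·a)*|c·b·a)* → |ε-closure| = 1 (new start) + 7 (body) + 1 (new accept) = 9

9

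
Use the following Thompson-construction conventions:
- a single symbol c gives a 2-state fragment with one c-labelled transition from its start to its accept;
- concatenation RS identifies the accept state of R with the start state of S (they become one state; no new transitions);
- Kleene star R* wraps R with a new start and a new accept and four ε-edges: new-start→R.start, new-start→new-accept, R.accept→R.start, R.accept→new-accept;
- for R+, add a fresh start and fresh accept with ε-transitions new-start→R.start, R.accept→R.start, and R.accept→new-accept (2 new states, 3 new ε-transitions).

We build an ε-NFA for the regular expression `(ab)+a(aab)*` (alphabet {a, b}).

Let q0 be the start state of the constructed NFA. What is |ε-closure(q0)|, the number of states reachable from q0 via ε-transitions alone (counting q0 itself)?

2

Compute the ε-closure size of each fragment's start state recursively; a symbol fragment's start has no outgoing ε-edge, so its closure is just itself (size 1).
  ab — same as the first factor's closure: |closure| = 1
  (ab)+ — new start ε-reaches only the body's start; the new accept needs a symbol first: |closure| = 1 + 1 = 2
  aab — same as the first factor's closure: |closure| = 1
  (aab)* — |closure| = 1 (new start) + 1 (body) + 1 (new accept) = 3
  (ab)+a(aab)* — |closure| equals the left operand's closure size = 2 (its accept is not ε-reachable, so the closure stops there)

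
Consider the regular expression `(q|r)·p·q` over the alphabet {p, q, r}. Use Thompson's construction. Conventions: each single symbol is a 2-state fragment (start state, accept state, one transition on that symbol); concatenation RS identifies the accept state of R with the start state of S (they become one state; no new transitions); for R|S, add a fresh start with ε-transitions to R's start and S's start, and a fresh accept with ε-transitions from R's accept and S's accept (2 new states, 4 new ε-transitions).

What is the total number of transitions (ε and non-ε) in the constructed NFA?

8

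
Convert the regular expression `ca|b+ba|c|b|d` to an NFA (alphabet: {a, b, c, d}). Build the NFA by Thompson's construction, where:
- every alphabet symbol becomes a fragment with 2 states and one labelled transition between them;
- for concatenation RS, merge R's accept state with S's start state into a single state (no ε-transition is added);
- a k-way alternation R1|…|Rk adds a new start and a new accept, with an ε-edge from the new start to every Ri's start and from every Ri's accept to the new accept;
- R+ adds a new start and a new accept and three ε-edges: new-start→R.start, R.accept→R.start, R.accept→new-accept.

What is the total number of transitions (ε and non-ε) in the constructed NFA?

21

By structural recursion:
Each of the 8 symbol leaves contributes 1 transition (1 symbol, 0 ε).
  ca → 2 transitions (2 symbol, 0 ε)
  b+ → 4 transitions (1 symbol, 3 ε)
  b+ba → 6 transitions (3 symbol, 3 ε)
  ca|b+ba|c|b|d → 21 transitions (8 symbol, 13 ε)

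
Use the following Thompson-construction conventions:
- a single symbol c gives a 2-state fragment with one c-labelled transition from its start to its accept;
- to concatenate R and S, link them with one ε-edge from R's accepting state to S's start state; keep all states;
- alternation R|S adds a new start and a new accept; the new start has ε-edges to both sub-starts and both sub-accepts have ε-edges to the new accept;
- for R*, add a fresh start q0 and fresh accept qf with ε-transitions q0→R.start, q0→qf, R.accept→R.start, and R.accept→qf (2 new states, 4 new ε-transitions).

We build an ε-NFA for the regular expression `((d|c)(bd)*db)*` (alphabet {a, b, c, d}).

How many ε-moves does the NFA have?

16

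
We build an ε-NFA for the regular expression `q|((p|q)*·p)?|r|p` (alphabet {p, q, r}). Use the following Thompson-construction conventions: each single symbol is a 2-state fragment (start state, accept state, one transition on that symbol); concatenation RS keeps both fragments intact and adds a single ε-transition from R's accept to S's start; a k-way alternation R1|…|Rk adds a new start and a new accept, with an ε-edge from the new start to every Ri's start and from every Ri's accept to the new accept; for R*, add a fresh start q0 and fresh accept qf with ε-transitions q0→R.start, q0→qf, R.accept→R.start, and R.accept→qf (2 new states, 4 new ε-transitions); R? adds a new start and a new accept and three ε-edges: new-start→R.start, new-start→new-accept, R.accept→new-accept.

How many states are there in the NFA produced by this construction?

20

By structural recursion:
Each of the 6 symbol leaves contributes a 2-state fragment.
  p|q — 6 states
  (p|q)* — 8 states
  (p|q)*·p — 10 states
  ((p|q)*·p)? — 12 states
  q|((p|q)*·p)?|r|p — 20 states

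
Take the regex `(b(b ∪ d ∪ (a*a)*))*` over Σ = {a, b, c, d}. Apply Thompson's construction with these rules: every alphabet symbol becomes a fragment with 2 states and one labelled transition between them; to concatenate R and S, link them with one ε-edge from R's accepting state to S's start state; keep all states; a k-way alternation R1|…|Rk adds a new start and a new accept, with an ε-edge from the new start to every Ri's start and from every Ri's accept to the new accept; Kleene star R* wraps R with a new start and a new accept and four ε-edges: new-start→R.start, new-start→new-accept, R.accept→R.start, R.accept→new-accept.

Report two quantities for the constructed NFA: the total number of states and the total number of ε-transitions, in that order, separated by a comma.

Building bottom-up:
Each of the 5 symbol leaves contributes 2 states and 0 ε-transitions.
  a* → 4 states, 4 ε-transitions
  a*a → 6 states, 5 ε-transitions
  (a*a)* → 8 states, 9 ε-transitions
  b ∪ d ∪ (a*a)* → 14 states, 15 ε-transitions
  b(b ∪ d ∪ (a*a)*) → 16 states, 16 ε-transitions
  (b(b ∪ d ∪ (a*a)*))* → 18 states, 20 ε-transitions

18, 20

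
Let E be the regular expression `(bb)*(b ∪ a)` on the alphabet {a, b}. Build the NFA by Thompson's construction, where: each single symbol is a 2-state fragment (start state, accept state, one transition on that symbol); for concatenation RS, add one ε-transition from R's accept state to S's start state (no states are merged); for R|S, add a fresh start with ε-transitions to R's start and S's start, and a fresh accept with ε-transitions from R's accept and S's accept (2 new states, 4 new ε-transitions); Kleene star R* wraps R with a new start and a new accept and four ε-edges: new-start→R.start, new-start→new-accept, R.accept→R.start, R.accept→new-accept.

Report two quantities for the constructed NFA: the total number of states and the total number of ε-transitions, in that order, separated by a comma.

Bottom-up over the parse tree:
Each of the 4 symbol leaves contributes 2 states and 0 ε-transitions.
  bb → 4 states, 1 ε-transition
  (bb)* → 6 states, 5 ε-transitions
  b ∪ a → 6 states, 4 ε-transitions
  (bb)*(b ∪ a) → 12 states, 10 ε-transitions

12, 10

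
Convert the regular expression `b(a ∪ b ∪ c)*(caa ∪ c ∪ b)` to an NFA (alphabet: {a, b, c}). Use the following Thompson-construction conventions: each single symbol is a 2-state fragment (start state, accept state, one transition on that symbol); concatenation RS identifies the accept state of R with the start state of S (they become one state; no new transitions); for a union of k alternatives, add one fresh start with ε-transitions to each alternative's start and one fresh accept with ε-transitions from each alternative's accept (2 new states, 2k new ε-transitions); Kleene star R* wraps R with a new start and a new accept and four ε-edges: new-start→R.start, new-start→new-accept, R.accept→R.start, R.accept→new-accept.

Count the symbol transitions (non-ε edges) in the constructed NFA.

9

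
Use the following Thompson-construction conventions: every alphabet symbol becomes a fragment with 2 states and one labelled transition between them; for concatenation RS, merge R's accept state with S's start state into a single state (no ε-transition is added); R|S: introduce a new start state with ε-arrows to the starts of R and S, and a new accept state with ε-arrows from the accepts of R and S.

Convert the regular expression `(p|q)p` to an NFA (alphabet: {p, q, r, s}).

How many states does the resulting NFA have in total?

Recursing over subexpressions:
Each of the 3 symbol leaves contributes a 2-state fragment.
  p|q — 6 states
  (p|q)p — 7 states

7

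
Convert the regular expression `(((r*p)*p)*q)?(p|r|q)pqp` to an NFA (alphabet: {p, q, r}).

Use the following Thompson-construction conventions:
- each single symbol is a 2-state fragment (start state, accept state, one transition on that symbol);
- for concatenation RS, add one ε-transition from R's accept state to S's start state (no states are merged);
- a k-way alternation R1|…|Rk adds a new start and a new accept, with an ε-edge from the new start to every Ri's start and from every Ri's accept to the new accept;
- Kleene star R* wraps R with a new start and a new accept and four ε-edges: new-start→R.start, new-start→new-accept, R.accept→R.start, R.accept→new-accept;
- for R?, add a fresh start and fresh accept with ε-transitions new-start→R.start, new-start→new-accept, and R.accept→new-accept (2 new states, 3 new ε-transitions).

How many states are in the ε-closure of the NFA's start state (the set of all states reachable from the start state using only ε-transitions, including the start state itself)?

Work bottom-up. For each fragment F, track |ε-closure(F.start)| and whether F's accept lies in that closure (i.e. whether F accepts ε). A single-symbol fragment has closure size 1 and does not accept ε.
  r* → new start has ε-edges to the inner start and to the new accept, so |ε-closure| = 2 + 1 = 3
  r*p → |ε-closure| = 3 + 1 = 4 (closure spills across the concat boundary because the left factor accepts ε)
  (r*p)* → |ε-closure| = 1 (new start) + 4 (body) + 1 (new accept) = 6
  (r*p)*p → the left operand accepts ε, so the closure extends into the next operand (via the concat ε-link); |ε-closure| = 6 + 1 = 7
  ((r*p)*p)* → the star's fresh start ε-reaches both the body's start and the fresh accept: |ε-closure| = 2 + 7 = 9
  ((r*p)*p)*q → |ε-closure| = 9 + 1 = 10 (closure spills across the concat boundary because the left factor accepts ε)
  (((r*p)*p)*q)? → new start has ε-edges to the inner start and to the new accept, so |ε-closure| = 2 + 10 = 12
  p|r|q → new start ε-reaches every alternative's start; none of them accept ε, so the new accept is not reached: |ε-closure| = 1 + 1 + 1 + 1 = 4
  (((r*p)*p)*q)?(p|r|q)pqp → the left operand accepts ε, so the closure extends into the next operand (via the concat ε-link); |ε-closure| = 12 + 4 = 16

16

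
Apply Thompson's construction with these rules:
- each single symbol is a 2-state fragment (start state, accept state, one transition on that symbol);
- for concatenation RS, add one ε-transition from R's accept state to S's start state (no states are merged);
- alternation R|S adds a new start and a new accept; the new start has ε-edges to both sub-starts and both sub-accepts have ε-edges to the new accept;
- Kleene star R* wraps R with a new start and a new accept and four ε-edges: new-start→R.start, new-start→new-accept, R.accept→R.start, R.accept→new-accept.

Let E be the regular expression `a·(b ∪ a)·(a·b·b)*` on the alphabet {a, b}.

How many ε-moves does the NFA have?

12

Bottom-up over the parse tree:
Each of the 6 symbol leaves contributes 0 ε-transitions.
  b ∪ a — 4 ε-transitions
  a·b·b — 2 ε-transitions
  (a·b·b)* — 6 ε-transitions
  a·(b ∪ a)·(a·b·b)* — 12 ε-transitions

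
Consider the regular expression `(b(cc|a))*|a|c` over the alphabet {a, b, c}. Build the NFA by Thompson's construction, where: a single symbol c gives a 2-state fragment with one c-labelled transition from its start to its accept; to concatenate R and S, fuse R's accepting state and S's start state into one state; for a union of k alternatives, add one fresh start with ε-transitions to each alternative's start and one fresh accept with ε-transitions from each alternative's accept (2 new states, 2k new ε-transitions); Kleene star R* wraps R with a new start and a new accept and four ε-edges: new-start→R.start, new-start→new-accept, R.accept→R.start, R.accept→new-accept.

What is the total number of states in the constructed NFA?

Recursing over subexpressions:
Each of the 6 symbol leaves contributes a 2-state fragment.
  cc → 3 states
  cc|a → 7 states
  b(cc|a) → 8 states
  (b(cc|a))* → 10 states
  (b(cc|a))*|a|c → 16 states

16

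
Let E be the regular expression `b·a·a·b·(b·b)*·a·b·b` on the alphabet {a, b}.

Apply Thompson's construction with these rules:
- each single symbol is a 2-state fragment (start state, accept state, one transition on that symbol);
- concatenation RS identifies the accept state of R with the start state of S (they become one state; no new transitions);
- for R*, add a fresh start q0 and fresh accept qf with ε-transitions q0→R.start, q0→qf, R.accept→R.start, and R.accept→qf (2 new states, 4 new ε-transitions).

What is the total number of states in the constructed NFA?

12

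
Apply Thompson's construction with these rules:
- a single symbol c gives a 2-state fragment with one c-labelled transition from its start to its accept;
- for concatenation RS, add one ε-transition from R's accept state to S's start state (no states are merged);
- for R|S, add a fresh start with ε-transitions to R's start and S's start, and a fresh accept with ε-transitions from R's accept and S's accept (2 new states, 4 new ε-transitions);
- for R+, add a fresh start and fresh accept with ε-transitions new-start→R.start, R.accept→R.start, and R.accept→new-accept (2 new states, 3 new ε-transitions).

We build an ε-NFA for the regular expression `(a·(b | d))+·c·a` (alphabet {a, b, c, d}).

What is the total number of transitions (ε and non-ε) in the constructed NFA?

15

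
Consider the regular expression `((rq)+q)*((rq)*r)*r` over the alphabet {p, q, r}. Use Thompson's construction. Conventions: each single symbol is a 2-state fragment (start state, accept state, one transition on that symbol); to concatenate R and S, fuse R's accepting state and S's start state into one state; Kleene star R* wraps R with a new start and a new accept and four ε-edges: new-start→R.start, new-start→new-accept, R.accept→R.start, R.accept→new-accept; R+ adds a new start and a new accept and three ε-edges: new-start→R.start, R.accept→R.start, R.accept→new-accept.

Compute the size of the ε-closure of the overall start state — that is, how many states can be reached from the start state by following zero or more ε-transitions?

8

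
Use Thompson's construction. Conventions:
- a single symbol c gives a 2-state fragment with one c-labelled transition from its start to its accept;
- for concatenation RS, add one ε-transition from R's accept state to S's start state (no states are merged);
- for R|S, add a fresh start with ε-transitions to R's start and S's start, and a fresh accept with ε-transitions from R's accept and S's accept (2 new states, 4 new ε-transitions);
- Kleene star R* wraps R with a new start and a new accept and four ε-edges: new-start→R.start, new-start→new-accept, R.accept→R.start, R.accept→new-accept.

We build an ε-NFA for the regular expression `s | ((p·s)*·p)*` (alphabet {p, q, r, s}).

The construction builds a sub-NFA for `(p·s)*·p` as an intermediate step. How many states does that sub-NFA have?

Fragment for `(p·s)*·p`:
Each of the 3 symbol leaves contributes a 2-state fragment.
  p·s : 4 states
  (p·s)* : 6 states
  (p·s)*·p : 8 states

8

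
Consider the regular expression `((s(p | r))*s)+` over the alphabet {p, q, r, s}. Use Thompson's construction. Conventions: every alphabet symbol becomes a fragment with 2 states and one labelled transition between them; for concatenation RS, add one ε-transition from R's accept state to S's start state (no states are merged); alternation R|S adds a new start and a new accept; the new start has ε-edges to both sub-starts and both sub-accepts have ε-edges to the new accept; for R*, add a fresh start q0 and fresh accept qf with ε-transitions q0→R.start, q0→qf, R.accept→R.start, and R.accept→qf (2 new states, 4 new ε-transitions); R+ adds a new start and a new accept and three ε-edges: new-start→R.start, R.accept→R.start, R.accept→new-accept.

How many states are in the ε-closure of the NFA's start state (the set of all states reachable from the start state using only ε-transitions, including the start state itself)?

Let C(F) = |ε-closure(F.start)| within fragment F, and note whether F accepts ε. Symbol fragments have C = 1 and do not accept ε. Then:
  p | r → new start ε-reaches every alternative's start; none of them accept ε, so the new accept is not reached: C = 1 + 1 + 1 = 3
  s(p | r) → same as the first factor's closure: C = 1
  (s(p | r))* → the star's fresh start ε-reaches both the body's start and the fresh accept: C = 2 + 1 = 3
  (s(p | r))*s → C = 3 + 1 = 4 (closure spills across the concat boundary because the left factor accepts ε)
  ((s(p | r))*s)+ → new start ε-reaches only the body's start; the new accept needs a symbol first: C = 1 + 4 = 5

5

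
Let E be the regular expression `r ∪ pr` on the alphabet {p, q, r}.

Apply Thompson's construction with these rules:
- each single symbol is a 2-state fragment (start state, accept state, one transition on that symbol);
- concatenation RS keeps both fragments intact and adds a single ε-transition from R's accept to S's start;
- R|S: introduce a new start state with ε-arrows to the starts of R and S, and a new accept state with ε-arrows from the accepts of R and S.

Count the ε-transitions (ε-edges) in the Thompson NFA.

5

Recursing over subexpressions:
Each of the 3 symbol leaves contributes 0 ε-transitions.
  pr = 1 ε-transition
  r ∪ pr = 5 ε-transitions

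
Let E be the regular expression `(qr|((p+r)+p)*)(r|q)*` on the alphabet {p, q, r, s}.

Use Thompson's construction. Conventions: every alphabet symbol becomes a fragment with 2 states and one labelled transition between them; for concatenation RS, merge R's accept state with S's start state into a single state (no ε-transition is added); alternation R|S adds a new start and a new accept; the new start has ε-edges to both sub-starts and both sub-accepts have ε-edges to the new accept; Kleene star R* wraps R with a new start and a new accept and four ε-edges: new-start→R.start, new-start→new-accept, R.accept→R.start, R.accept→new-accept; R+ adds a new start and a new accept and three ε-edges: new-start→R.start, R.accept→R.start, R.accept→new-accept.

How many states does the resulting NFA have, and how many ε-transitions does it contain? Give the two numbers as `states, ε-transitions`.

Recursing over subexpressions:
Each of the 7 symbol leaves contributes 2 states and 0 ε-transitions.
  qr = 3 states, 0 ε-transitions
  p+ = 4 states, 3 ε-transitions
  p+r = 5 states, 3 ε-transitions
  (p+r)+ = 7 states, 6 ε-transitions
  (p+r)+p = 8 states, 6 ε-transitions
  ((p+r)+p)* = 10 states, 10 ε-transitions
  qr|((p+r)+p)* = 15 states, 14 ε-transitions
  r|q = 6 states, 4 ε-transitions
  (r|q)* = 8 states, 8 ε-transitions
  (qr|((p+r)+p)*)(r|q)* = 22 states, 22 ε-transitions

22, 22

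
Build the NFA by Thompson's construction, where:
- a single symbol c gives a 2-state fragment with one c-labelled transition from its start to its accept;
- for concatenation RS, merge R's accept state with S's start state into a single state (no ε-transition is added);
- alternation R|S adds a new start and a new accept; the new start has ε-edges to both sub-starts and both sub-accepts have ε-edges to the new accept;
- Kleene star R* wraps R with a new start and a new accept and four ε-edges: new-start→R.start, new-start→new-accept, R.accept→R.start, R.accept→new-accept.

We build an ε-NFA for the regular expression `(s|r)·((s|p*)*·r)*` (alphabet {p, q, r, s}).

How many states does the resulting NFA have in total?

18

Per subexpression:
Each of the 5 symbol leaves contributes a 2-state fragment.
  s|r = 6 states
  p* = 4 states
  s|p* = 8 states
  (s|p*)* = 10 states
  (s|p*)*·r = 11 states
  ((s|p*)*·r)* = 13 states
  (s|r)·((s|p*)*·r)* = 18 states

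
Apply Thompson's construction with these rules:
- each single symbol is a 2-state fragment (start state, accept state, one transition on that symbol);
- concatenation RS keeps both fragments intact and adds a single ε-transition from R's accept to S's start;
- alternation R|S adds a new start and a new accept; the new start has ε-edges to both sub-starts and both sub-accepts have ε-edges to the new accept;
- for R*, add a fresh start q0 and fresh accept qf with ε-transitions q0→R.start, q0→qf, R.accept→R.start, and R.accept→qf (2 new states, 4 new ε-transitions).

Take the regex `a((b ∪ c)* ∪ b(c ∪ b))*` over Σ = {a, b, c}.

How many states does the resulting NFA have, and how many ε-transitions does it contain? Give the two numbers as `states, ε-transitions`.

22, 22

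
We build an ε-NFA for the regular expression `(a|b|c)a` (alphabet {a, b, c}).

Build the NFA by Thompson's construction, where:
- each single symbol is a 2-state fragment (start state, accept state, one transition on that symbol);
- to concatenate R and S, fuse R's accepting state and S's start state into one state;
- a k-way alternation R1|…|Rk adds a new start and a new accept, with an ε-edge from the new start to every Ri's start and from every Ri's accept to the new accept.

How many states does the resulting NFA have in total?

Per subexpression:
Each of the 4 symbol leaves contributes a 2-state fragment.
  a|b|c : 8 states
  (a|b|c)a : 9 states

9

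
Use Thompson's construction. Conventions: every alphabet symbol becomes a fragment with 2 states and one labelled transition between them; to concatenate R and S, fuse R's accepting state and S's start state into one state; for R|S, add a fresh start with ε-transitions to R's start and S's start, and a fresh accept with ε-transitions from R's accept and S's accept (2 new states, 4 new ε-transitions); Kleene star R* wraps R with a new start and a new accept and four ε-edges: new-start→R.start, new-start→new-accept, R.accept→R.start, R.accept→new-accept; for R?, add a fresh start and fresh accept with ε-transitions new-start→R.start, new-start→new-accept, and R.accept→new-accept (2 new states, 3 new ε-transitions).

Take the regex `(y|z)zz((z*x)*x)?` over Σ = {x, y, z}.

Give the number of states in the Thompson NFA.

17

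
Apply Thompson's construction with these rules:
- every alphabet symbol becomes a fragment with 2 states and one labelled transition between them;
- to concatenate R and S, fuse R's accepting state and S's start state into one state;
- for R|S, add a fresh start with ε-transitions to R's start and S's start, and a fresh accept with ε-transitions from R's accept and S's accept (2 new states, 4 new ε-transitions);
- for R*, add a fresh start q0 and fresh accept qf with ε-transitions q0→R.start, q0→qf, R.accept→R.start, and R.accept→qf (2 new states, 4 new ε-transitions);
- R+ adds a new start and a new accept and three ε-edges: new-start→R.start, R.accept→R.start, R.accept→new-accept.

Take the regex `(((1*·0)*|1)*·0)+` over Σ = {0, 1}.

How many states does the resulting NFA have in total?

16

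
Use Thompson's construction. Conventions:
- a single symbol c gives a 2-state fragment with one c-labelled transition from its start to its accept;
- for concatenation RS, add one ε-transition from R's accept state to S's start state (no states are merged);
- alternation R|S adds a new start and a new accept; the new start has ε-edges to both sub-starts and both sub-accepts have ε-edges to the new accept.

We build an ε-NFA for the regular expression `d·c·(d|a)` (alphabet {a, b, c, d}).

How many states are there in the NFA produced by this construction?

10

Bottom-up over the parse tree:
Each of the 4 symbol leaves contributes a 2-state fragment.
  d|a — 6 states
  d·c·(d|a) — 10 states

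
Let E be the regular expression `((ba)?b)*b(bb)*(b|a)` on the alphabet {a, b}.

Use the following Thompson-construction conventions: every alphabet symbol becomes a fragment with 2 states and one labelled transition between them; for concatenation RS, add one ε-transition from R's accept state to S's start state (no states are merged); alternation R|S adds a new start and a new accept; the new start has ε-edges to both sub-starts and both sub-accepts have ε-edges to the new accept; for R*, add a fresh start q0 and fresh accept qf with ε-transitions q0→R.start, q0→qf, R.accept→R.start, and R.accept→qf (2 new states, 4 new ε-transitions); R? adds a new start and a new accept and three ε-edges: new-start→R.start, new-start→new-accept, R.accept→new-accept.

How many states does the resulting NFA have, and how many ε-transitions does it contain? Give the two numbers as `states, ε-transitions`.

24, 21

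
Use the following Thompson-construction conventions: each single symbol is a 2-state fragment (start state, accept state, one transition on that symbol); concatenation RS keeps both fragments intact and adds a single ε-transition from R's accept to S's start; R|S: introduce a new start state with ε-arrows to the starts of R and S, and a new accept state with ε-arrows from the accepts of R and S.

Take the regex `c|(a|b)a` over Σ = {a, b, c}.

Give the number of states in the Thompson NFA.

12

Building bottom-up:
Each of the 4 symbol leaves contributes a 2-state fragment.
  a|b : 6 states
  (a|b)a : 8 states
  c|(a|b)a : 12 states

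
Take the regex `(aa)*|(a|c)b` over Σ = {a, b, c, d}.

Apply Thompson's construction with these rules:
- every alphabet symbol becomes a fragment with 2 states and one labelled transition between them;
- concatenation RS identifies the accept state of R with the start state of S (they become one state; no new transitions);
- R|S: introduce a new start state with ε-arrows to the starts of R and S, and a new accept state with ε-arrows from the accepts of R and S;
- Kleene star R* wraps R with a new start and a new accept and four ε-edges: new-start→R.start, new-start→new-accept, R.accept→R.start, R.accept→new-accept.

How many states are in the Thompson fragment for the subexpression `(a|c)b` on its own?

Fragment for `(a|c)b`:
Each of the 3 symbol leaves contributes a 2-state fragment.
  a|c = 6 states
  (a|c)b = 7 states

7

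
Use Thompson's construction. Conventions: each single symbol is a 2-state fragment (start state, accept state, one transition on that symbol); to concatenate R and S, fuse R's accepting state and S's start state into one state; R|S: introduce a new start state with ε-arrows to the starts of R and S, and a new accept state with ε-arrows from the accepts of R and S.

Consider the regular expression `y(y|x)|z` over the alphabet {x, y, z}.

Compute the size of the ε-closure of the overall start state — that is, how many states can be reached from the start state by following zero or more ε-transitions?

3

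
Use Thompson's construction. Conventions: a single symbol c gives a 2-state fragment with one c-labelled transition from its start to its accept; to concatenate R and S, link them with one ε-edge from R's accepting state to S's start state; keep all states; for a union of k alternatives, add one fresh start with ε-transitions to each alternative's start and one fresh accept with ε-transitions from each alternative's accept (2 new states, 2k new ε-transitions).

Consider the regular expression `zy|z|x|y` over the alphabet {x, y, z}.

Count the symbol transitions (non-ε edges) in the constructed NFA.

5

Bottom-up over the parse tree:
Each of the 5 symbol leaves contributes exactly 1 symbol transition.
  zy : 2 symbol transitions
  zy|z|x|y : 5 symbol transitions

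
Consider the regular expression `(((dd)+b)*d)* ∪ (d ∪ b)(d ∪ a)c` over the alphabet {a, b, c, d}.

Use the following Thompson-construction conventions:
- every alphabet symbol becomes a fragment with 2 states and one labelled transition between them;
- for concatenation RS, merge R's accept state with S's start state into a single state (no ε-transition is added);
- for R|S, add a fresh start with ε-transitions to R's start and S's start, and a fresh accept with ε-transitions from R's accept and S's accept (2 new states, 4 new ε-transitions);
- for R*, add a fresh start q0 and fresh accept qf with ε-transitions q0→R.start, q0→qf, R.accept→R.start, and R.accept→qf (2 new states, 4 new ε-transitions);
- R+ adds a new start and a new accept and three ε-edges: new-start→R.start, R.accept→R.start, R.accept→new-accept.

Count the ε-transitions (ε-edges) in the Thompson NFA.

23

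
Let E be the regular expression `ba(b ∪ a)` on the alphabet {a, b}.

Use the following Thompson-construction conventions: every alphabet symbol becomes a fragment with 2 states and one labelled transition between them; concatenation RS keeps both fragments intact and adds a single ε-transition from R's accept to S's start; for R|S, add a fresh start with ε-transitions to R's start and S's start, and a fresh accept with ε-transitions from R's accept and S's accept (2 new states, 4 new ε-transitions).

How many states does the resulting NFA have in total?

Per subexpression:
Each of the 4 symbol leaves contributes a 2-state fragment.
  b ∪ a → 6 states
  ba(b ∪ a) → 10 states

10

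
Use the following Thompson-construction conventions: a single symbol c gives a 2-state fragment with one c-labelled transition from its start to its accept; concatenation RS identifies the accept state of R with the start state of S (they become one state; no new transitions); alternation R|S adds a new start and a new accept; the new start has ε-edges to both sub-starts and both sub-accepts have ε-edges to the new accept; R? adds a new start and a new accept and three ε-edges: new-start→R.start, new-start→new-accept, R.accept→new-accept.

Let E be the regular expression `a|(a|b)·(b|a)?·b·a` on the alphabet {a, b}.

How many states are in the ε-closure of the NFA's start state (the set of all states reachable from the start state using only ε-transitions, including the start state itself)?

5

Compute the ε-closure size of each fragment's start state recursively; a symbol fragment's start has no outgoing ε-edge, so its closure is just itself (size 1).
  a|b → new start ε-reaches every alternative's start; none of them accept ε, so the new accept is not reached: |closure| = 1 + 1 + 1 = 3
  b|a → |closure| = 1 + 1 + 1 = 3 (the new accept is not ε-reachable since no branch accepts ε)
  (b|a)? → new start has ε-edges to the inner start and to the new accept, so |closure| = 2 + 3 = 5
  (a|b)·(b|a)?·b·a → |closure| equals the left operand's closure size = 3 (its accept is not ε-reachable, so the closure stops there)
  a|(a|b)·(b|a)?·b·a → |closure| = 1 + 1 + 3 = 5 (the new accept is not ε-reachable since no branch accepts ε)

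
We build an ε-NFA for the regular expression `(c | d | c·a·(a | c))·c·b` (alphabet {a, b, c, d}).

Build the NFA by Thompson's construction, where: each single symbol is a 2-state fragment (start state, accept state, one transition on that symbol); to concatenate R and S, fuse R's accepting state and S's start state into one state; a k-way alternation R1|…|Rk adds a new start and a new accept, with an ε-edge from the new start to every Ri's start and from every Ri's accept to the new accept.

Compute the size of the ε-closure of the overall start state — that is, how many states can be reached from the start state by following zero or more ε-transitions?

4

Let C(F) = |ε-closure(F.start)| within fragment F, and note whether F accepts ε. Symbol fragments have C = 1 and do not accept ε. Then:
  a | c : new start ε-reaches every alternative's start; none of them accept ε, so the new accept is not reached: C = 1 + 1 + 1 = 3
  c·a·(a | c) : same as the first factor's closure: C = 1
  c | d | c·a·(a | c) : new start ε-reaches every alternative's start; none of them accept ε, so the new accept is not reached: C = 1 + 1 + 1 + 1 = 4
  (c | d | c·a·(a | c))·c·b : same as the first factor's closure: C = 4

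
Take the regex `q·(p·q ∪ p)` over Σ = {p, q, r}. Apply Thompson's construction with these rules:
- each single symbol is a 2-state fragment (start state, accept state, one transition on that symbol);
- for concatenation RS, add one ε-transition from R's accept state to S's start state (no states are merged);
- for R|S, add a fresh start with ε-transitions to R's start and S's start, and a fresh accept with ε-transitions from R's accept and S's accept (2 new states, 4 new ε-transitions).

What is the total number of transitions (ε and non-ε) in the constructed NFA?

Recursing over subexpressions:
Each of the 4 symbol leaves contributes 1 transition (1 symbol, 0 ε).
  p·q — 3 transitions (2 symbol, 1 ε)
  p·q ∪ p — 8 transitions (3 symbol, 5 ε)
  q·(p·q ∪ p) — 10 transitions (4 symbol, 6 ε)

10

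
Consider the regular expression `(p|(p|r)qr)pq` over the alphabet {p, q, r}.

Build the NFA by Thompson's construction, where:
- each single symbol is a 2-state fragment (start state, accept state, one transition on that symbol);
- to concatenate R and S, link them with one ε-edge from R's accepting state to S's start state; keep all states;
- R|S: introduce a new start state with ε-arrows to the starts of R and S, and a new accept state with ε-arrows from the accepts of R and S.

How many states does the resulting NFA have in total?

18

Recursing over subexpressions:
Each of the 7 symbol leaves contributes a 2-state fragment.
  p|r → 6 states
  (p|r)qr → 10 states
  p|(p|r)qr → 14 states
  (p|(p|r)qr)pq → 18 states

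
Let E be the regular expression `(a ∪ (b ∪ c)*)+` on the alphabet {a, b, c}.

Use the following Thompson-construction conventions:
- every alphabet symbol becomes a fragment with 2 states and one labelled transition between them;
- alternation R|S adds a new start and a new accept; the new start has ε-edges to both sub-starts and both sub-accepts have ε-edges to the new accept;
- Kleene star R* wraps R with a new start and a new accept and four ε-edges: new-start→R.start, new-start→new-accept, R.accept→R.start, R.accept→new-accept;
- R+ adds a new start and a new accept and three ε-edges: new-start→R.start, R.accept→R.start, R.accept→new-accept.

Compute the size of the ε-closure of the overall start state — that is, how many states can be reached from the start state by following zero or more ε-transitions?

Compute the ε-closure size of each fragment's start state recursively; a symbol fragment's start has no outgoing ε-edge, so its closure is just itself (size 1).
  b ∪ c — new start ε-reaches every alternative's start; none of them accept ε, so the new accept is not reached: C = 1 + 1 + 1 = 3
  (b ∪ c)* — new start has ε-edges to the inner start and to the new accept, so C = 2 + 3 = 5
  a ∪ (b ∪ c)* — C = 1 (new start) + (1 + 5) + 1 (new accept, since some branch ε-reaches its own accept) = 8
  (a ∪ (b ∪ c)*)+ — new start ε-reaches the body's start; the body's accept is ε-reachable, so the new accept is too: C = 1 + 8 + 1 = 10

10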